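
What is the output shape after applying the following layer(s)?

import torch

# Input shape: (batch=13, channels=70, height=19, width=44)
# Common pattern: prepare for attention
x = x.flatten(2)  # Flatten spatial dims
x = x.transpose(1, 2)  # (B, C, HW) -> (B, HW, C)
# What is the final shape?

Input shape: (13, 70, 19, 44)
  -> after flatten(2): (13, 70, 836)
Output shape: (13, 836, 70)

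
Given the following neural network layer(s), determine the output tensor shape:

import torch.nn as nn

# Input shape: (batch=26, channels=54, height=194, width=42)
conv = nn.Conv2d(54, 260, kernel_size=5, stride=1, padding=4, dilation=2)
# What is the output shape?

Input shape: (26, 54, 194, 42)
Output shape: (26, 260, 194, 42)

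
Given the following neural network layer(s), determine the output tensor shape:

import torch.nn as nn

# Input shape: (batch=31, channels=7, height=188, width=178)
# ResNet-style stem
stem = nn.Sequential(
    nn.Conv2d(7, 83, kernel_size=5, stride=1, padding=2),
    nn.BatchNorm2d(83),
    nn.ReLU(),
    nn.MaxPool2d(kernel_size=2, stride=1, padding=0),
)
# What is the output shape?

Input shape: (31, 7, 188, 178)
  -> after Conv2d 5x5 stride=1: (31, 83, 188, 178)
Output shape: (31, 83, 187, 177)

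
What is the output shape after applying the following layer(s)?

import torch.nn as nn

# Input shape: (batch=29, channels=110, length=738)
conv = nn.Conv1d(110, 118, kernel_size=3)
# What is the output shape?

Input shape: (29, 110, 738)
Output shape: (29, 118, 736)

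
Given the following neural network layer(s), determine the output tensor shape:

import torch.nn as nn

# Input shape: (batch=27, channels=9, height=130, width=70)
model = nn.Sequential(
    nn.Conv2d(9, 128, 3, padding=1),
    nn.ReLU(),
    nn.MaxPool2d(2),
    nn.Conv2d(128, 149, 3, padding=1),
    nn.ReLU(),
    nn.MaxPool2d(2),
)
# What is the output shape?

Input shape: (27, 9, 130, 70)
  -> after first Conv2d: (27, 128, 130, 70)
  -> after first MaxPool2d: (27, 128, 65, 35)
  -> after second Conv2d: (27, 149, 65, 35)
Output shape: (27, 149, 32, 17)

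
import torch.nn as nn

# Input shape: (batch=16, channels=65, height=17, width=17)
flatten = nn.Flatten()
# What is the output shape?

Input shape: (16, 65, 17, 17)
Output shape: (16, 18785)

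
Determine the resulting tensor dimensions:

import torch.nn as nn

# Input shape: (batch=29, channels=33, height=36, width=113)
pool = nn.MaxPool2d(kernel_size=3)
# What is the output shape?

Input shape: (29, 33, 36, 113)
Output shape: (29, 33, 12, 37)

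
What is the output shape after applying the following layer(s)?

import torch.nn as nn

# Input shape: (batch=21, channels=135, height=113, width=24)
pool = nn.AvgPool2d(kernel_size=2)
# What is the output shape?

Input shape: (21, 135, 113, 24)
Output shape: (21, 135, 56, 12)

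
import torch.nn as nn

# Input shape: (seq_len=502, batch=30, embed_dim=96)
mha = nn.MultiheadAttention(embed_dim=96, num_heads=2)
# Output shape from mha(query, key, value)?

Input shape: (502, 30, 96)
Output shape: (502, 30, 96)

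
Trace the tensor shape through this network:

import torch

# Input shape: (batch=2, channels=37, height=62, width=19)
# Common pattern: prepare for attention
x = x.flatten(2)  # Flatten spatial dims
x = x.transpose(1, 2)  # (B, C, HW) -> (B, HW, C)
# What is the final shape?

Input shape: (2, 37, 62, 19)
  -> after flatten(2): (2, 37, 1178)
Output shape: (2, 1178, 37)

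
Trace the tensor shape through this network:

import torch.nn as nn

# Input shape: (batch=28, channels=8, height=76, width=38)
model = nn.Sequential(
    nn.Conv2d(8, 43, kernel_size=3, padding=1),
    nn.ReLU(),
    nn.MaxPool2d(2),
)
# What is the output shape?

Input shape: (28, 8, 76, 38)
  -> after Conv2d: (28, 43, 76, 38)
  -> after ReLU: (28, 43, 76, 38)
Output shape: (28, 43, 38, 19)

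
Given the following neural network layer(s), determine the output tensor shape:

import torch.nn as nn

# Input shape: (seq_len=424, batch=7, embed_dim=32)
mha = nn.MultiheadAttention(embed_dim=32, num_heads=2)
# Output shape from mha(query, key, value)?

Input shape: (424, 7, 32)
Output shape: (424, 7, 32)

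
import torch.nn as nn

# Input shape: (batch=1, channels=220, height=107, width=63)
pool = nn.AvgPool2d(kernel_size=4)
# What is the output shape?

Input shape: (1, 220, 107, 63)
Output shape: (1, 220, 26, 15)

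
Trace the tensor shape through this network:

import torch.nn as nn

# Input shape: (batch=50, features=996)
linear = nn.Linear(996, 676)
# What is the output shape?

Input shape: (50, 996)
Output shape: (50, 676)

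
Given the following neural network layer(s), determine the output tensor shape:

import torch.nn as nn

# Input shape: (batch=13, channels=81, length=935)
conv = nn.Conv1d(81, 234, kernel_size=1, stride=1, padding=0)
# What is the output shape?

Input shape: (13, 81, 935)
Output shape: (13, 234, 935)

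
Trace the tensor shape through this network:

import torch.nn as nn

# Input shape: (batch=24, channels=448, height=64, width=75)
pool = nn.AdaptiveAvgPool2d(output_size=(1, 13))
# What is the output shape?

Input shape: (24, 448, 64, 75)
Output shape: (24, 448, 1, 13)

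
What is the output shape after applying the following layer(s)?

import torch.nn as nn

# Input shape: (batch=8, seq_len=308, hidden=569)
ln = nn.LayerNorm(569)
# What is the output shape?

Input shape: (8, 308, 569)
Output shape: (8, 308, 569)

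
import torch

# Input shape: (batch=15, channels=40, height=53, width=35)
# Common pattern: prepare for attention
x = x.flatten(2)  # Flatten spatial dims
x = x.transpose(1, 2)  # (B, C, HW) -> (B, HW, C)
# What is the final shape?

Input shape: (15, 40, 53, 35)
  -> after flatten(2): (15, 40, 1855)
Output shape: (15, 1855, 40)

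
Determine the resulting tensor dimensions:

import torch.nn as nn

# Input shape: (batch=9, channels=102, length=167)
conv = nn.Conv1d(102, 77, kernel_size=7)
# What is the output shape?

Input shape: (9, 102, 167)
Output shape: (9, 77, 161)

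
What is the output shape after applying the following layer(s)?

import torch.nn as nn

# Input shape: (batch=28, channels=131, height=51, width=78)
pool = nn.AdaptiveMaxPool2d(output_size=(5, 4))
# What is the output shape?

Input shape: (28, 131, 51, 78)
Output shape: (28, 131, 5, 4)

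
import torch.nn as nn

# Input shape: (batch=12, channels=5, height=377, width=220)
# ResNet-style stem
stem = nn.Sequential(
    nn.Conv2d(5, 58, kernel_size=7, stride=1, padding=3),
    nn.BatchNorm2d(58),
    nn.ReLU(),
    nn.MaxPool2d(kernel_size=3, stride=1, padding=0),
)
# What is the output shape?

Input shape: (12, 5, 377, 220)
  -> after Conv2d 7x7 stride=1: (12, 58, 377, 220)
Output shape: (12, 58, 375, 218)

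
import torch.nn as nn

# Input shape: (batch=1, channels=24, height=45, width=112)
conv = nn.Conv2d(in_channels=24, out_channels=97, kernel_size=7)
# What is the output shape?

Input shape: (1, 24, 45, 112)
Output shape: (1, 97, 39, 106)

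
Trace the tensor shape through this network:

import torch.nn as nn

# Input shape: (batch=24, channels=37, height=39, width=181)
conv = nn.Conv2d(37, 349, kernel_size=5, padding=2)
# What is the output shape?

Input shape: (24, 37, 39, 181)
Output shape: (24, 349, 39, 181)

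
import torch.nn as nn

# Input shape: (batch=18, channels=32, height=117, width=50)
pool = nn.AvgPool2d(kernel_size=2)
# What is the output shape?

Input shape: (18, 32, 117, 50)
Output shape: (18, 32, 58, 25)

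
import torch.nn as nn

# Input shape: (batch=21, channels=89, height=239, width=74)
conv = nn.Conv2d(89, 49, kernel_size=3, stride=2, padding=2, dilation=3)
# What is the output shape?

Input shape: (21, 89, 239, 74)
Output shape: (21, 49, 119, 36)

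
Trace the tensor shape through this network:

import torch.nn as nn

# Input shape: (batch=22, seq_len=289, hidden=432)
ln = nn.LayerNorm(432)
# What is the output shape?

Input shape: (22, 289, 432)
Output shape: (22, 289, 432)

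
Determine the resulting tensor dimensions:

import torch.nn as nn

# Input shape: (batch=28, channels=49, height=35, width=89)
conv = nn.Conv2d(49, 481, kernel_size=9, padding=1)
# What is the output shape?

Input shape: (28, 49, 35, 89)
Output shape: (28, 481, 29, 83)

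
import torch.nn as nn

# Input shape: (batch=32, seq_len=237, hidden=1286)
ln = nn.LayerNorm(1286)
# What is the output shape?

Input shape: (32, 237, 1286)
Output shape: (32, 237, 1286)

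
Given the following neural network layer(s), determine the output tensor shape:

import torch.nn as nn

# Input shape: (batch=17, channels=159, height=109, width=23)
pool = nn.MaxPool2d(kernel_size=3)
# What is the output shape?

Input shape: (17, 159, 109, 23)
Output shape: (17, 159, 36, 7)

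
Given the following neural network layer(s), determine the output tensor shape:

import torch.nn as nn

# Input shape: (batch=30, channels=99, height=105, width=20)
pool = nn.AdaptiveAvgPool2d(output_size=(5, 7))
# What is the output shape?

Input shape: (30, 99, 105, 20)
Output shape: (30, 99, 5, 7)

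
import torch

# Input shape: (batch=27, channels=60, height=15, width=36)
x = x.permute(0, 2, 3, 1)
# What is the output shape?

Input shape: (27, 60, 15, 36)
Output shape: (27, 15, 36, 60)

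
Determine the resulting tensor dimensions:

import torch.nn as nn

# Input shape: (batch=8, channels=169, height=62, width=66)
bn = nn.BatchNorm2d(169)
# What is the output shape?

Input shape: (8, 169, 62, 66)
Output shape: (8, 169, 62, 66)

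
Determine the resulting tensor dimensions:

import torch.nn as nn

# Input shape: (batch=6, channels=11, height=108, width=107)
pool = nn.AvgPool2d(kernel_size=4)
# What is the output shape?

Input shape: (6, 11, 108, 107)
Output shape: (6, 11, 27, 26)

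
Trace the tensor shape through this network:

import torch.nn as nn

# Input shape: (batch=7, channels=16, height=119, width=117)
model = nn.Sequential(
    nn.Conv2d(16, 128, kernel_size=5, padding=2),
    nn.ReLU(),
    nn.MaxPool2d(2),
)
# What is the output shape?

Input shape: (7, 16, 119, 117)
  -> after Conv2d: (7, 128, 119, 117)
  -> after ReLU: (7, 128, 119, 117)
Output shape: (7, 128, 59, 58)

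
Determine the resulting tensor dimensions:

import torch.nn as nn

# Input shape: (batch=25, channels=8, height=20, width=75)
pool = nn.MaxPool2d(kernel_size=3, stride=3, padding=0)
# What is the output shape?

Input shape: (25, 8, 20, 75)
Output shape: (25, 8, 6, 25)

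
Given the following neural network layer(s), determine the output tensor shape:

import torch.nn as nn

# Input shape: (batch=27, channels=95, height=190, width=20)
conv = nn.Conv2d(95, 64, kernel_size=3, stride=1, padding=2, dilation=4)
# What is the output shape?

Input shape: (27, 95, 190, 20)
Output shape: (27, 64, 186, 16)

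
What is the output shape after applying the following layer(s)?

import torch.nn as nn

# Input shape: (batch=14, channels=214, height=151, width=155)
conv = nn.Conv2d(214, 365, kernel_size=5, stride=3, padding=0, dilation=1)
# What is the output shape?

Input shape: (14, 214, 151, 155)
Output shape: (14, 365, 49, 51)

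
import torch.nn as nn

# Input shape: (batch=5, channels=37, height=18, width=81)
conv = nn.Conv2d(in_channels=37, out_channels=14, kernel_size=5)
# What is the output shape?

Input shape: (5, 37, 18, 81)
Output shape: (5, 14, 14, 77)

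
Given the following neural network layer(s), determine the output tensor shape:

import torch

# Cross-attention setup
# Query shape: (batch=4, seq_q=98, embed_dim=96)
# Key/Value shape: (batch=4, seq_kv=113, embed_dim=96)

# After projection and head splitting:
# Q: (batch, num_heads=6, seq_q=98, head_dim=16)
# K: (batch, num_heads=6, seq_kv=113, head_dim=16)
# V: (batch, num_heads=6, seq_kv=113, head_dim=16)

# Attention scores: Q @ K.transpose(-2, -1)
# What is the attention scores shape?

Input shape: (4, 98, 96)
Output shape: (4, 6, 98, 113)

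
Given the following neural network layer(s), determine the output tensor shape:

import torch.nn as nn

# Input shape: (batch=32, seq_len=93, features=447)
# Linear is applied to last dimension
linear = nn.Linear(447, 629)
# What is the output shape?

Input shape: (32, 93, 447)
Output shape: (32, 93, 629)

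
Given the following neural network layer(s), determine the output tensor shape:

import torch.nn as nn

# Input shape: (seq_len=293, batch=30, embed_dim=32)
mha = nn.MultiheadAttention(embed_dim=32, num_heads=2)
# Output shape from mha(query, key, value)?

Input shape: (293, 30, 32)
Output shape: (293, 30, 32)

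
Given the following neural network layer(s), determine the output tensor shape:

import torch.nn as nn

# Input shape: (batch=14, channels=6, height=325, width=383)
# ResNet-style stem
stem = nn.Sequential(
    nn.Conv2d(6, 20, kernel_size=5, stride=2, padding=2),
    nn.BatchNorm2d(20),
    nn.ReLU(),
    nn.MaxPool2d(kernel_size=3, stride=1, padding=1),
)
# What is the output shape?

Input shape: (14, 6, 325, 383)
  -> after Conv2d 5x5 stride=2: (14, 20, 163, 192)
Output shape: (14, 20, 163, 192)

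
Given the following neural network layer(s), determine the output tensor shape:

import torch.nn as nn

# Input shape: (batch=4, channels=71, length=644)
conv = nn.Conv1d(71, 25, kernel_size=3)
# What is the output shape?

Input shape: (4, 71, 644)
Output shape: (4, 25, 642)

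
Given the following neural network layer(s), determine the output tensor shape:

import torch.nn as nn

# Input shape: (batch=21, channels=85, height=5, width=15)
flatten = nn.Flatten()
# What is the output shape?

Input shape: (21, 85, 5, 15)
Output shape: (21, 6375)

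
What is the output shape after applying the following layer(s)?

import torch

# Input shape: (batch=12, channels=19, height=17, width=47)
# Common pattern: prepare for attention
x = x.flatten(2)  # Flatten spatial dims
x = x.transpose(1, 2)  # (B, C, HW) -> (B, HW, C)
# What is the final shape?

Input shape: (12, 19, 17, 47)
  -> after flatten(2): (12, 19, 799)
Output shape: (12, 799, 19)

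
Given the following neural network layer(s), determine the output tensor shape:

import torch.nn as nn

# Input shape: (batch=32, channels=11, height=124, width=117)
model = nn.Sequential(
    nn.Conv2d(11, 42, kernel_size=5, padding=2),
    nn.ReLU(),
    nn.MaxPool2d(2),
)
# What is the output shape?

Input shape: (32, 11, 124, 117)
  -> after Conv2d: (32, 42, 124, 117)
  -> after ReLU: (32, 42, 124, 117)
Output shape: (32, 42, 62, 58)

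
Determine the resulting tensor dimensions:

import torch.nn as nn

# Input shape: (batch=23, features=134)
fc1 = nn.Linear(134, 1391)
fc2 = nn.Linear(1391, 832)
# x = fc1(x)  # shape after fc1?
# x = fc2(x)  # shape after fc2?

Input shape: (23, 134)
  -> after fc1: (23, 1391)
Output shape: (23, 832)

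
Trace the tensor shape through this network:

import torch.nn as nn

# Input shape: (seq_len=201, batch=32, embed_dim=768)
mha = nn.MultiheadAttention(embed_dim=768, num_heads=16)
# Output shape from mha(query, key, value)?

Input shape: (201, 32, 768)
Output shape: (201, 32, 768)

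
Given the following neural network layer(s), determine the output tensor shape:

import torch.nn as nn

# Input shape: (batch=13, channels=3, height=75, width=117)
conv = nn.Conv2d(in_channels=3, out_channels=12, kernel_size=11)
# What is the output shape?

Input shape: (13, 3, 75, 117)
Output shape: (13, 12, 65, 107)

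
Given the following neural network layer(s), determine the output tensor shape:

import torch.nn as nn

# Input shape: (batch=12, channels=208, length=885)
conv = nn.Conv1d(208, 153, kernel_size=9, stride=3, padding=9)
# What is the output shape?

Input shape: (12, 208, 885)
Output shape: (12, 153, 299)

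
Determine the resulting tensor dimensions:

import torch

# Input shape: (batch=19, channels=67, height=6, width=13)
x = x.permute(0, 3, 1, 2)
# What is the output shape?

Input shape: (19, 67, 6, 13)
Output shape: (19, 13, 67, 6)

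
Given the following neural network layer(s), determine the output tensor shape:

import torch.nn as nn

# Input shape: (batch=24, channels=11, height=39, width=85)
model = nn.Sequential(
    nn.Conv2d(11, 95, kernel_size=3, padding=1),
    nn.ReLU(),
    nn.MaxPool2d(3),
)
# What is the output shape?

Input shape: (24, 11, 39, 85)
  -> after Conv2d: (24, 95, 39, 85)
  -> after ReLU: (24, 95, 39, 85)
Output shape: (24, 95, 13, 28)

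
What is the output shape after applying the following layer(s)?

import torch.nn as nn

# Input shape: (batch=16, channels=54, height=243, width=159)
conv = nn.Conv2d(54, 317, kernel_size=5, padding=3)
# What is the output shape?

Input shape: (16, 54, 243, 159)
Output shape: (16, 317, 245, 161)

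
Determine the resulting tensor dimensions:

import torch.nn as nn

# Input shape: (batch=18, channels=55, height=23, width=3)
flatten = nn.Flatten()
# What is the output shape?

Input shape: (18, 55, 23, 3)
Output shape: (18, 3795)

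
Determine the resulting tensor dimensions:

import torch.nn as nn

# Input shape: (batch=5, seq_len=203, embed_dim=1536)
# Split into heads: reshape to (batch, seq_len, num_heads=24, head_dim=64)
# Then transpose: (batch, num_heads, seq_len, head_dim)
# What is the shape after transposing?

Input shape: (5, 203, 1536)
  -> after reshape: (5, 203, 24, 64)
Output shape: (5, 24, 203, 64)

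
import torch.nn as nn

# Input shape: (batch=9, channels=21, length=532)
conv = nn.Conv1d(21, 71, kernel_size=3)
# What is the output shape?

Input shape: (9, 21, 532)
Output shape: (9, 71, 530)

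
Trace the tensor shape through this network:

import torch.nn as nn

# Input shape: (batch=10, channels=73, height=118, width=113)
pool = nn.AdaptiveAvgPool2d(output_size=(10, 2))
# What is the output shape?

Input shape: (10, 73, 118, 113)
Output shape: (10, 73, 10, 2)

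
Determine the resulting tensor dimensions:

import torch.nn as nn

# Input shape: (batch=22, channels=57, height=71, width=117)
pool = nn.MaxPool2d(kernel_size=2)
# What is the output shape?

Input shape: (22, 57, 71, 117)
Output shape: (22, 57, 35, 58)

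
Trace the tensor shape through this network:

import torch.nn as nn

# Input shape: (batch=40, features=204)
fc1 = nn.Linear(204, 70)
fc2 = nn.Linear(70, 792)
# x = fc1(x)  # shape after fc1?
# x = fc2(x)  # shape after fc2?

Input shape: (40, 204)
  -> after fc1: (40, 70)
Output shape: (40, 792)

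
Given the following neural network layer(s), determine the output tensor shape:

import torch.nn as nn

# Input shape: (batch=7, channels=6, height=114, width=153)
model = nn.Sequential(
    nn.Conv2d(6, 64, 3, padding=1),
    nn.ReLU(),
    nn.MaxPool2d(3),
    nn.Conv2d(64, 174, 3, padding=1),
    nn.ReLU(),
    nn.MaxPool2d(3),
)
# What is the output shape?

Input shape: (7, 6, 114, 153)
  -> after first Conv2d: (7, 64, 114, 153)
  -> after first MaxPool2d: (7, 64, 38, 51)
  -> after second Conv2d: (7, 174, 38, 51)
Output shape: (7, 174, 12, 17)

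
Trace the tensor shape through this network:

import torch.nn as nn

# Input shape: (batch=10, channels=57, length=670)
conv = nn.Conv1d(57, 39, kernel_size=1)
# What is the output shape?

Input shape: (10, 57, 670)
Output shape: (10, 39, 670)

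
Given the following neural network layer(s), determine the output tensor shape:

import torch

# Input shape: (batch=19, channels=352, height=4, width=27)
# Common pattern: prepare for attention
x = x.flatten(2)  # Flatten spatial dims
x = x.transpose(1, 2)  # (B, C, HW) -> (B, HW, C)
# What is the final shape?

Input shape: (19, 352, 4, 27)
  -> after flatten(2): (19, 352, 108)
Output shape: (19, 108, 352)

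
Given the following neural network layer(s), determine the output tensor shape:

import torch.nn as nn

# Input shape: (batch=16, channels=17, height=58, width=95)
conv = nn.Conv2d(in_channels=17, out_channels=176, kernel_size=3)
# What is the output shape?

Input shape: (16, 17, 58, 95)
Output shape: (16, 176, 56, 93)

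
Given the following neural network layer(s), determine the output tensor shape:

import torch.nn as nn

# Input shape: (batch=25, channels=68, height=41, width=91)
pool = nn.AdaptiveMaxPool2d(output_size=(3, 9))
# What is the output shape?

Input shape: (25, 68, 41, 91)
Output shape: (25, 68, 3, 9)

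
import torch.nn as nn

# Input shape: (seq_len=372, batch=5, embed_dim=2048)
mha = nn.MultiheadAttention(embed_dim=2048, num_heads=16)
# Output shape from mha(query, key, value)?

Input shape: (372, 5, 2048)
Output shape: (372, 5, 2048)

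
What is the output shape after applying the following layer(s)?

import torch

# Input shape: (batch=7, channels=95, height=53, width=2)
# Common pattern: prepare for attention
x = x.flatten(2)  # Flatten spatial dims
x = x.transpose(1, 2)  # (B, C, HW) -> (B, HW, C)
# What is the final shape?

Input shape: (7, 95, 53, 2)
  -> after flatten(2): (7, 95, 106)
Output shape: (7, 106, 95)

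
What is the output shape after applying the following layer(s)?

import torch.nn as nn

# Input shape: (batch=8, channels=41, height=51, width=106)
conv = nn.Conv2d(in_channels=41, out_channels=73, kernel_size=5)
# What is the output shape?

Input shape: (8, 41, 51, 106)
Output shape: (8, 73, 47, 102)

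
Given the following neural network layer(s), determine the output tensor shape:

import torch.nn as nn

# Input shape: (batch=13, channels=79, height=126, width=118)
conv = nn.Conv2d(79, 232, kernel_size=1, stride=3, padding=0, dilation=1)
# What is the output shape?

Input shape: (13, 79, 126, 118)
Output shape: (13, 232, 42, 40)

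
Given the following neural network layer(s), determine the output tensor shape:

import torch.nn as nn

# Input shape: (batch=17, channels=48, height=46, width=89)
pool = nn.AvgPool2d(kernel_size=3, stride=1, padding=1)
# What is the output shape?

Input shape: (17, 48, 46, 89)
Output shape: (17, 48, 46, 89)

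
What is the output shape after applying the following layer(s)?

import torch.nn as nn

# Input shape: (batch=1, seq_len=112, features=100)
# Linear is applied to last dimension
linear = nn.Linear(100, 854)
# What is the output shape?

Input shape: (1, 112, 100)
Output shape: (1, 112, 854)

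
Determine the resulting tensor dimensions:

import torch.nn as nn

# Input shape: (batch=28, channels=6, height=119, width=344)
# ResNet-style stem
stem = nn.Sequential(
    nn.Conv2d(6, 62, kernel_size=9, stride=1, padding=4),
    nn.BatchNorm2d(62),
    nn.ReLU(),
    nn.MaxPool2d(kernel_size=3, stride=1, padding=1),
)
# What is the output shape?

Input shape: (28, 6, 119, 344)
  -> after Conv2d 9x9 stride=1: (28, 62, 119, 344)
Output shape: (28, 62, 119, 344)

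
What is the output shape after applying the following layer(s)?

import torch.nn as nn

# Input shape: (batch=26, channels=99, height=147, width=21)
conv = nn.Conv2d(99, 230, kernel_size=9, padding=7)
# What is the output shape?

Input shape: (26, 99, 147, 21)
Output shape: (26, 230, 153, 27)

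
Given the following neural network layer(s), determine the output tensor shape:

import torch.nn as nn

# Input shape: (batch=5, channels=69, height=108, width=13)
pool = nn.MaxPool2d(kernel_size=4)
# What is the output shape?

Input shape: (5, 69, 108, 13)
Output shape: (5, 69, 27, 3)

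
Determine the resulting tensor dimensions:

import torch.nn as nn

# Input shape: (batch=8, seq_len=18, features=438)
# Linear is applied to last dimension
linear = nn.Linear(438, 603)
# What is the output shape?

Input shape: (8, 18, 438)
Output shape: (8, 18, 603)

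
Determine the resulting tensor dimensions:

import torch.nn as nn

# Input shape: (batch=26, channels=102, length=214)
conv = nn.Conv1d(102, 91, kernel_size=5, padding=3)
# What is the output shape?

Input shape: (26, 102, 214)
Output shape: (26, 91, 216)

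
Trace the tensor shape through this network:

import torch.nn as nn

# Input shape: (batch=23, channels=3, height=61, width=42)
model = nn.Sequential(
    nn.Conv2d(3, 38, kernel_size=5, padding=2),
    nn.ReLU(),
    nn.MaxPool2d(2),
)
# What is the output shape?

Input shape: (23, 3, 61, 42)
  -> after Conv2d: (23, 38, 61, 42)
  -> after ReLU: (23, 38, 61, 42)
Output shape: (23, 38, 30, 21)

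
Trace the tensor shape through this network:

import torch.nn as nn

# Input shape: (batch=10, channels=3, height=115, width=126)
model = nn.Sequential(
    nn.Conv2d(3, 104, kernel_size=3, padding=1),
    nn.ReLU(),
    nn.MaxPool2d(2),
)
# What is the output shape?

Input shape: (10, 3, 115, 126)
  -> after Conv2d: (10, 104, 115, 126)
  -> after ReLU: (10, 104, 115, 126)
Output shape: (10, 104, 57, 63)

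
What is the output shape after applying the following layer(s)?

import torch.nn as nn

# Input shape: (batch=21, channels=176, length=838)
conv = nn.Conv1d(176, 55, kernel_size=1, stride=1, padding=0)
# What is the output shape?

Input shape: (21, 176, 838)
Output shape: (21, 55, 838)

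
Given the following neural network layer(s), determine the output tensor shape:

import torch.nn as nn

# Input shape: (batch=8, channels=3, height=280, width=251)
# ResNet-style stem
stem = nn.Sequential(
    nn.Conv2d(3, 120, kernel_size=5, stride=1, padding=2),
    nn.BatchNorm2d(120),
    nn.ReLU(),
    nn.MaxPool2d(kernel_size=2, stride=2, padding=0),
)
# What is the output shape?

Input shape: (8, 3, 280, 251)
  -> after Conv2d 5x5 stride=1: (8, 120, 280, 251)
Output shape: (8, 120, 140, 125)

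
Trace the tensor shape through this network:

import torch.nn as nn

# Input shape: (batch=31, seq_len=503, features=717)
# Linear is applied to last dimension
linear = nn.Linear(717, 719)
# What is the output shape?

Input shape: (31, 503, 717)
Output shape: (31, 503, 719)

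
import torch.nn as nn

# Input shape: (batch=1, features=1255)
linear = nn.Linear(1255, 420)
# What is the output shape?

Input shape: (1, 1255)
Output shape: (1, 420)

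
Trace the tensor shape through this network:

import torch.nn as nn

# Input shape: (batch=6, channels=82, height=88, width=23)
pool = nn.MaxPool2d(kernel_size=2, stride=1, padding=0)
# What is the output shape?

Input shape: (6, 82, 88, 23)
Output shape: (6, 82, 87, 22)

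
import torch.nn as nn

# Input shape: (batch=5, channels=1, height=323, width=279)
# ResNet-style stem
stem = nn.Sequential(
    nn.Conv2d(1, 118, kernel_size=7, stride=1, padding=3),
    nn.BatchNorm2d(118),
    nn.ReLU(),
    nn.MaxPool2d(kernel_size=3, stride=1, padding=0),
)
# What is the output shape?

Input shape: (5, 1, 323, 279)
  -> after Conv2d 7x7 stride=1: (5, 118, 323, 279)
Output shape: (5, 118, 321, 277)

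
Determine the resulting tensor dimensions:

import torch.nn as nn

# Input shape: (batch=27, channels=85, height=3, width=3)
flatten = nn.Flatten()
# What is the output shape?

Input shape: (27, 85, 3, 3)
Output shape: (27, 765)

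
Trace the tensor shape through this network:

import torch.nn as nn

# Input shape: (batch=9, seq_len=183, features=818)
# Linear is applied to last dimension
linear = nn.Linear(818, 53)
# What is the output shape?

Input shape: (9, 183, 818)
Output shape: (9, 183, 53)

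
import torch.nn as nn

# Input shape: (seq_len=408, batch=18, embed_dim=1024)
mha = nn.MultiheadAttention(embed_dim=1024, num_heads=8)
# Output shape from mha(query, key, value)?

Input shape: (408, 18, 1024)
Output shape: (408, 18, 1024)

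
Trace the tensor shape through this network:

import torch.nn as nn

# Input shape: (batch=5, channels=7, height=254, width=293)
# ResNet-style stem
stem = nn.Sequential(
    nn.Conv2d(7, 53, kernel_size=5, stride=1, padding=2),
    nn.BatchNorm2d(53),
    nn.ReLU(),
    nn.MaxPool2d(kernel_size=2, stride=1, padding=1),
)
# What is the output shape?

Input shape: (5, 7, 254, 293)
  -> after Conv2d 5x5 stride=1: (5, 53, 254, 293)
Output shape: (5, 53, 255, 294)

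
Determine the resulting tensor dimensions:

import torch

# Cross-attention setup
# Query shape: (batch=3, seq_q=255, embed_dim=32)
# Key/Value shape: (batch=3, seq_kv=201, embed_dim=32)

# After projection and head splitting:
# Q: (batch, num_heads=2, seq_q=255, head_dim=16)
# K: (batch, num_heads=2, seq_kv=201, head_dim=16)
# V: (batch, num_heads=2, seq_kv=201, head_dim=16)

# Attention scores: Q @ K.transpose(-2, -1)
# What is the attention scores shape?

Input shape: (3, 255, 32)
Output shape: (3, 2, 255, 201)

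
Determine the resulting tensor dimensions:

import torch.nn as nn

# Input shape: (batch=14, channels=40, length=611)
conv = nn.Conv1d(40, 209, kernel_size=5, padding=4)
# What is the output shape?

Input shape: (14, 40, 611)
Output shape: (14, 209, 615)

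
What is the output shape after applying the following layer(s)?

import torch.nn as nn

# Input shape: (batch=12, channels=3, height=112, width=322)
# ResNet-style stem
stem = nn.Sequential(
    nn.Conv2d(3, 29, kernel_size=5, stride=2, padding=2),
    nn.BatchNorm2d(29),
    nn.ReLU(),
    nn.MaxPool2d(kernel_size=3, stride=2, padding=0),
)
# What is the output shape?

Input shape: (12, 3, 112, 322)
  -> after Conv2d 5x5 stride=2: (12, 29, 56, 161)
Output shape: (12, 29, 27, 80)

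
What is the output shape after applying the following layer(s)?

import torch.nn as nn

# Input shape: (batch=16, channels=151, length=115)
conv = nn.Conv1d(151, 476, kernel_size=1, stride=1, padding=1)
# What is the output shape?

Input shape: (16, 151, 115)
Output shape: (16, 476, 117)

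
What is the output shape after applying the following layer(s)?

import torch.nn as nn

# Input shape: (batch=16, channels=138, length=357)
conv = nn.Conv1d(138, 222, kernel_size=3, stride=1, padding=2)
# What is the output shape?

Input shape: (16, 138, 357)
Output shape: (16, 222, 359)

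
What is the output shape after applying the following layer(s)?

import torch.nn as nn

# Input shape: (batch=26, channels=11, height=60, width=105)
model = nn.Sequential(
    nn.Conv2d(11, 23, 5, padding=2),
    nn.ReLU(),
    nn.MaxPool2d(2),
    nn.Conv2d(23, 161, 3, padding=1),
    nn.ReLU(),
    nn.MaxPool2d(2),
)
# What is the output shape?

Input shape: (26, 11, 60, 105)
  -> after first Conv2d: (26, 23, 60, 105)
  -> after first MaxPool2d: (26, 23, 30, 52)
  -> after second Conv2d: (26, 161, 30, 52)
Output shape: (26, 161, 15, 26)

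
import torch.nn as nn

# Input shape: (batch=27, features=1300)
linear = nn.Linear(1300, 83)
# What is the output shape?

Input shape: (27, 1300)
Output shape: (27, 83)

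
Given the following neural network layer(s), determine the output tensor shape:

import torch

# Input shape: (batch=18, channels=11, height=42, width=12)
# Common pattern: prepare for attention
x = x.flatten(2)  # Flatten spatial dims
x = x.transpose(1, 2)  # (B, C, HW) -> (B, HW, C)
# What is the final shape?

Input shape: (18, 11, 42, 12)
  -> after flatten(2): (18, 11, 504)
Output shape: (18, 504, 11)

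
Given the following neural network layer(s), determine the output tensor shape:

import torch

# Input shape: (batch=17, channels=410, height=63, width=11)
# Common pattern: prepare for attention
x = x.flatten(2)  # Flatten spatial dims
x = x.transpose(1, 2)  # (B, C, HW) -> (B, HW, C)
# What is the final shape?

Input shape: (17, 410, 63, 11)
  -> after flatten(2): (17, 410, 693)
Output shape: (17, 693, 410)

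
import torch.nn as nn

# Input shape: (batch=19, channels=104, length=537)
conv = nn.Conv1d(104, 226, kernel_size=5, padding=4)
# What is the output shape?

Input shape: (19, 104, 537)
Output shape: (19, 226, 541)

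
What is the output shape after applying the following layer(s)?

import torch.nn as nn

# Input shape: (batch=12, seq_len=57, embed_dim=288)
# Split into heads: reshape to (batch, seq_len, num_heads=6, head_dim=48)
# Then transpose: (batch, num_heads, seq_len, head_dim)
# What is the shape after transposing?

Input shape: (12, 57, 288)
  -> after reshape: (12, 57, 6, 48)
Output shape: (12, 6, 57, 48)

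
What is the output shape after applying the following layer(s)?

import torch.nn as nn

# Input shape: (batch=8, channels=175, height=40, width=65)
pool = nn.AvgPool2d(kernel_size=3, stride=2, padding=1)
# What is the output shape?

Input shape: (8, 175, 40, 65)
Output shape: (8, 175, 20, 33)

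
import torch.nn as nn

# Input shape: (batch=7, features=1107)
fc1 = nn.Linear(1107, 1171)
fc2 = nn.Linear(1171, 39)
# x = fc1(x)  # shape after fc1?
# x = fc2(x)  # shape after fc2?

Input shape: (7, 1107)
  -> after fc1: (7, 1171)
Output shape: (7, 39)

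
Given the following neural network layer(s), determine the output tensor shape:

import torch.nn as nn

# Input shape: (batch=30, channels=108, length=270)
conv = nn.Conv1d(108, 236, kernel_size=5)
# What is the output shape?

Input shape: (30, 108, 270)
Output shape: (30, 236, 266)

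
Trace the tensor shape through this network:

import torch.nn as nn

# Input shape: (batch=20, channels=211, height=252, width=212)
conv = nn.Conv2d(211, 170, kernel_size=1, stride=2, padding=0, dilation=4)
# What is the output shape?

Input shape: (20, 211, 252, 212)
Output shape: (20, 170, 126, 106)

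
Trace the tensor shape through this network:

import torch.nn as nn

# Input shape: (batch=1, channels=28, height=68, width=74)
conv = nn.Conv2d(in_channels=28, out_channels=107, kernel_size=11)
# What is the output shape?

Input shape: (1, 28, 68, 74)
Output shape: (1, 107, 58, 64)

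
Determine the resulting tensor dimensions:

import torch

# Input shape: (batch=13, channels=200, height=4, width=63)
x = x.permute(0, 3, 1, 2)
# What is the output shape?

Input shape: (13, 200, 4, 63)
Output shape: (13, 63, 200, 4)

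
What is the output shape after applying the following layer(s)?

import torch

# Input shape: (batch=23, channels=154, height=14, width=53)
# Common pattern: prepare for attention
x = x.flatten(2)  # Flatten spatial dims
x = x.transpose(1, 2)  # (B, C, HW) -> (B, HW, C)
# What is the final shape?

Input shape: (23, 154, 14, 53)
  -> after flatten(2): (23, 154, 742)
Output shape: (23, 742, 154)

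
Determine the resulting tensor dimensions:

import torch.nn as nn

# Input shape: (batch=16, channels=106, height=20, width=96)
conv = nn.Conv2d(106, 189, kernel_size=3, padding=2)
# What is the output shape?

Input shape: (16, 106, 20, 96)
Output shape: (16, 189, 22, 98)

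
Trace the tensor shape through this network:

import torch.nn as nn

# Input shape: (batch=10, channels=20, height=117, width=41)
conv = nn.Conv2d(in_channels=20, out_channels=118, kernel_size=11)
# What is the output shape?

Input shape: (10, 20, 117, 41)
Output shape: (10, 118, 107, 31)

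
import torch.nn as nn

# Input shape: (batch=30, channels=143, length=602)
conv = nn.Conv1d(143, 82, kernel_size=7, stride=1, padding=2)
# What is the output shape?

Input shape: (30, 143, 602)
Output shape: (30, 82, 600)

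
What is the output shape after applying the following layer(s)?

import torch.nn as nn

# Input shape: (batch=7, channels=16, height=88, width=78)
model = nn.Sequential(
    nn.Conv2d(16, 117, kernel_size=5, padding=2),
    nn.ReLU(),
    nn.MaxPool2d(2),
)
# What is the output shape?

Input shape: (7, 16, 88, 78)
  -> after Conv2d: (7, 117, 88, 78)
  -> after ReLU: (7, 117, 88, 78)
Output shape: (7, 117, 44, 39)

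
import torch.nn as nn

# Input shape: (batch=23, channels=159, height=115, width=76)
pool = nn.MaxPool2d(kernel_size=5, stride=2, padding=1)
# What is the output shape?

Input shape: (23, 159, 115, 76)
Output shape: (23, 159, 57, 37)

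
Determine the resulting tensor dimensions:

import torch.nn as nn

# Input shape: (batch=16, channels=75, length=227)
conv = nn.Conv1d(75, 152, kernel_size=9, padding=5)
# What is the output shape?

Input shape: (16, 75, 227)
Output shape: (16, 152, 229)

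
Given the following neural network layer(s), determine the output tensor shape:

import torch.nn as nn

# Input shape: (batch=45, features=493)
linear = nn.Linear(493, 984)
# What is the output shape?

Input shape: (45, 493)
Output shape: (45, 984)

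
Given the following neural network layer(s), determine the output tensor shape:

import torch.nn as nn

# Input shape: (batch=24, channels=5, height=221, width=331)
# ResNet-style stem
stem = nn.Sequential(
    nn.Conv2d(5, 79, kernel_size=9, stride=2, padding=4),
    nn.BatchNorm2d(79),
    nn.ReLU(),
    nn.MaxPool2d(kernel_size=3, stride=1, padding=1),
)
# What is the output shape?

Input shape: (24, 5, 221, 331)
  -> after Conv2d 9x9 stride=2: (24, 79, 111, 166)
Output shape: (24, 79, 111, 166)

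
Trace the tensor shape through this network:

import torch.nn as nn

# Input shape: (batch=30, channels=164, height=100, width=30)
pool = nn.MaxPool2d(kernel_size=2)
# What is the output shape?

Input shape: (30, 164, 100, 30)
Output shape: (30, 164, 50, 15)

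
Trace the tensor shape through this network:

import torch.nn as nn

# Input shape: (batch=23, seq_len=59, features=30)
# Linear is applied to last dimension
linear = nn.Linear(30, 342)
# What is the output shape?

Input shape: (23, 59, 30)
Output shape: (23, 59, 342)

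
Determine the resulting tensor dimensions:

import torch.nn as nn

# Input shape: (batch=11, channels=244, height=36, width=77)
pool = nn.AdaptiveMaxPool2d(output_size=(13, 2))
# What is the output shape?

Input shape: (11, 244, 36, 77)
Output shape: (11, 244, 13, 2)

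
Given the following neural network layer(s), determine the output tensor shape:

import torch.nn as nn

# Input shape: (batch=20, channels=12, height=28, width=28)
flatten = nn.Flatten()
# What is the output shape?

Input shape: (20, 12, 28, 28)
Output shape: (20, 9408)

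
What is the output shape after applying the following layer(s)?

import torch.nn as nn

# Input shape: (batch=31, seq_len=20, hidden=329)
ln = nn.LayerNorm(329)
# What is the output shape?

Input shape: (31, 20, 329)
Output shape: (31, 20, 329)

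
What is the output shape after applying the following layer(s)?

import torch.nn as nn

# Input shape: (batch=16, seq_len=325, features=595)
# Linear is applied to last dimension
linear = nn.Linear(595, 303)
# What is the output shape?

Input shape: (16, 325, 595)
Output shape: (16, 325, 303)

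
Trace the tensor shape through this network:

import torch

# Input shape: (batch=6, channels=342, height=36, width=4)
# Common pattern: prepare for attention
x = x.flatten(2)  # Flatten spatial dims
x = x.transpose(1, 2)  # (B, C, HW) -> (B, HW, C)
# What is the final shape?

Input shape: (6, 342, 36, 4)
  -> after flatten(2): (6, 342, 144)
Output shape: (6, 144, 342)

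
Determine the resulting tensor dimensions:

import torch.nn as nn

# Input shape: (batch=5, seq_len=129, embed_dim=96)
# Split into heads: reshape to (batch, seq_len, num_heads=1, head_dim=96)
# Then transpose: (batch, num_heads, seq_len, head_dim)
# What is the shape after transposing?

Input shape: (5, 129, 96)
  -> after reshape: (5, 129, 1, 96)
Output shape: (5, 1, 129, 96)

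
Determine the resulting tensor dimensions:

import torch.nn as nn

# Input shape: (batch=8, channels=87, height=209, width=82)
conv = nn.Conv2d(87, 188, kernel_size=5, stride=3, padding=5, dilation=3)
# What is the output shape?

Input shape: (8, 87, 209, 82)
Output shape: (8, 188, 69, 27)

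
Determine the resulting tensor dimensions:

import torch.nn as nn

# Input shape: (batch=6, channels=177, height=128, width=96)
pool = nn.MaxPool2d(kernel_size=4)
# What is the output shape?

Input shape: (6, 177, 128, 96)
Output shape: (6, 177, 32, 24)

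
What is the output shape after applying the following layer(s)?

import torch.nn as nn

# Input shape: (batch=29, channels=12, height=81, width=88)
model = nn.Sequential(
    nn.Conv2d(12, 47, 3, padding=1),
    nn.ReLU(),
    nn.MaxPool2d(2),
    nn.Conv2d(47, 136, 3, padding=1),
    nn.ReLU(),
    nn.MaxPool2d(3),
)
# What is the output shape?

Input shape: (29, 12, 81, 88)
  -> after first Conv2d: (29, 47, 81, 88)
  -> after first MaxPool2d: (29, 47, 40, 44)
  -> after second Conv2d: (29, 136, 40, 44)
Output shape: (29, 136, 13, 14)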